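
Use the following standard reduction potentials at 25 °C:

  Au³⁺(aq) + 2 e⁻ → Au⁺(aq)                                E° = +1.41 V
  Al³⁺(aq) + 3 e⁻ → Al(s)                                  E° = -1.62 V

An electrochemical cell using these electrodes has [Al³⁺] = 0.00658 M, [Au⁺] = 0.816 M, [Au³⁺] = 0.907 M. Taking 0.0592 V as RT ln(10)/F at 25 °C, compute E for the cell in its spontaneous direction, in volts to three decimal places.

Au³⁺/Au⁺ is the cathode (higher E°), Al³⁺/Al the anode: E°cell = +1.41 − (-1.62) = +3.03 V, n = 6.
Overall: 3 Au³⁺(aq) + 2 Al(s) → 3 Au⁺(aq) + 2 Al³⁺(aq)
Q = [Au⁺]^3·[Al³⁺]^2 / ([Au³⁺]^3); log Q = -4.501.
E = E° − (0.0592/n) log Q = +3.03 − (0.0592/6)(-4.501) = +3.074 V.

+3.074 V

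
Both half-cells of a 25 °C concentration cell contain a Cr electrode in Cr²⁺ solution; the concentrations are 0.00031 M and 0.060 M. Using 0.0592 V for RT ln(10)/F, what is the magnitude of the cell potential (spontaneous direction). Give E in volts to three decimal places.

+0.068 V

For a concentration cell E°cell = 0. The 0.060 M side is the cathode (reduction is favoured where [Cr²⁺] is higher).
With n = 2, E = −(0.0592/2) log([Cr²⁺]ₐₙ/[Cr²⁺]꜀ₐₜ) = −(0.0592/2) log(0.00031/0.06) = −(0.0592/2)(-2.287) = +0.068 V.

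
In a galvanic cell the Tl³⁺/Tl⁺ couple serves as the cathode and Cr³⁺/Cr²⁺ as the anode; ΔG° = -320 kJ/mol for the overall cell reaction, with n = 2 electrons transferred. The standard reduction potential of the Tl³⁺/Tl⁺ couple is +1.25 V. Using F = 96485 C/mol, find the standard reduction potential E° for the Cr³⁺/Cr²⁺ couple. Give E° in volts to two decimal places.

E°cell = −ΔG°/(nF) = −(-320×10³)/((2)(96485)) = +1.658 V.
Since Tl³⁺/Tl⁺ is the cathode and Cr³⁺/Cr²⁺ the anode, E°cell = E°(Tl³⁺/Tl⁺) − E°(Cr³⁺/Cr²⁺).
So E°(Cr³⁺/Cr²⁺) = E°(Tl³⁺/Tl⁺) − E°cell = (+1.25) − (+1.658) = -0.41 V.

-0.41 V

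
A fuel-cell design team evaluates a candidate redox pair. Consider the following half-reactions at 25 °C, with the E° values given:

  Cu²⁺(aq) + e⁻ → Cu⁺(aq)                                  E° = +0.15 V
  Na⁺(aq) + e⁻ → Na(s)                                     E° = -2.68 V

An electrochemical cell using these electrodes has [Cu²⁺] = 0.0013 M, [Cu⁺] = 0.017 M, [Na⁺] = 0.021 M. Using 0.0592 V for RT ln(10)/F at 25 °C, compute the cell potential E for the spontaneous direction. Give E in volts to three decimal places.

Cu²⁺/Cu⁺ is the cathode (higher E°), Na⁺/Na the anode: E°cell = +0.15 − (-2.68) = +2.83 V, n = 1.
Overall: Cu²⁺(aq) + Na(s) → Cu⁺(aq) + Na⁺(aq)
Q = [Cu⁺]·[Na⁺] / ([Cu²⁺]); log Q = -0.561.
E = E° − (0.0592/n) log Q = +2.83 − (0.0592/1)(-0.561) = +2.863 V.

+2.863 V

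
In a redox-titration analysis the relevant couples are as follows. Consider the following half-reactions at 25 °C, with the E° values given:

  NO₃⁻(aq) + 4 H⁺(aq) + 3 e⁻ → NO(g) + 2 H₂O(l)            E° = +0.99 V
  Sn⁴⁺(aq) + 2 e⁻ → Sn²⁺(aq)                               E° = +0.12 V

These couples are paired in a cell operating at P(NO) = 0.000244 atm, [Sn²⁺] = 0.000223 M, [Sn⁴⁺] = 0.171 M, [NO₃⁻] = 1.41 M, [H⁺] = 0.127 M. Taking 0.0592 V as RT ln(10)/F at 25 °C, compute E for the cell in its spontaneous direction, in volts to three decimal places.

+0.788 V

NO₃⁻/NO is the cathode (higher E°), Sn⁴⁺/Sn²⁺ the anode: E°cell = +0.99 − (+0.12) = +0.87 V, n = 6.
Overall: 2 NO₃⁻(aq) + 8 H⁺(aq) + 3 Sn²⁺(aq) → 2 NO(g) + 4 H₂O(l) + 3 Sn⁴⁺(aq)
Q = P(NO)^2·[Sn⁴⁺]^3 / ([NO₃⁻]^2·[H⁺]^8·[Sn²⁺]^3); log Q = 8.300.
E = E° − (0.0592/n) log Q = +0.87 − (0.0592/6)(8.300) = +0.788 V.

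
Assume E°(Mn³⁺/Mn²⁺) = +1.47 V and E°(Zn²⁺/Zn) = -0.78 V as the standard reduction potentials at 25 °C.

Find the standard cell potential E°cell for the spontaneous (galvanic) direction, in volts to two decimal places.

The Mn³⁺/Mn²⁺ couple has the higher reduction potential, so it is the cathode; Zn²⁺/Zn is oxidised at the anode.
E°cell = E°(cathode) − E°(anode) = (+1.47) − (-0.78) = +2.25 V.

+2.25 V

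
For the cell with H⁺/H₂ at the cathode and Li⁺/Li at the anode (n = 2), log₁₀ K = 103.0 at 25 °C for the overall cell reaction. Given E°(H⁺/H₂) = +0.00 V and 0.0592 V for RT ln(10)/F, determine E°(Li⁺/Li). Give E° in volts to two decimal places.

E°cell = (0.0592/n)·log K = (0.0592/2)(103.0) = +3.049 V.
Since H⁺/H₂ is the cathode and Li⁺/Li the anode, E°cell = E°(H⁺/H₂) − E°(Li⁺/Li).
So E°(Li⁺/Li) = E°(H⁺/H₂) − E°cell = (+0.00) − (+3.049) = -3.05 V.

-3.05 V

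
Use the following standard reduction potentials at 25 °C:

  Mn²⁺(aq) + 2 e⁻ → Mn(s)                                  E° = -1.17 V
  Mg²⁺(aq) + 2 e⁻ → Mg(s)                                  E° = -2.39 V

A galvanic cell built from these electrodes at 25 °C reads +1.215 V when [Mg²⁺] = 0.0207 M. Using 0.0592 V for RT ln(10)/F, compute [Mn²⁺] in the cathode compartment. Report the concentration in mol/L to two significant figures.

0.014 M

Mn²⁺/Mn is the cathode, Mg²⁺/Mg the anode: E°cell = +1.22 V, n = 2.
Overall reaction: Mn²⁺(aq) + Mg(s) → Mn(s) + Mg²⁺(aq); Q = [Mg²⁺]^1/[Mn²⁺]^1.
From E = E° − (0.0592/n) log Q: log Q = (E° − E)·n/0.0592 = (+1.22 − (+1.215))·2/0.0592 = 0.1689.
So 1·log[Mn²⁺] = 1·log(0.0207) − log Q = -1.6840 − (0.1689) = -1.8529; [Mn²⁺] = 10^(-1.8529) ≈ 0.014 M.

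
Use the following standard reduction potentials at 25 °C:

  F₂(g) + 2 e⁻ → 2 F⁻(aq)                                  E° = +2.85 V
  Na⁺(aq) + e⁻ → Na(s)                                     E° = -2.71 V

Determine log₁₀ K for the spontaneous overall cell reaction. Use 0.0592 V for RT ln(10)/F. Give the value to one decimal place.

187.8

Cathode: F₂/F⁻; anode: Na⁺/Na. E°cell = +5.56 V, n = 2.
log K = nE°cell / 0.0592 = (2)(+5.56) / 0.0592 = 187.8.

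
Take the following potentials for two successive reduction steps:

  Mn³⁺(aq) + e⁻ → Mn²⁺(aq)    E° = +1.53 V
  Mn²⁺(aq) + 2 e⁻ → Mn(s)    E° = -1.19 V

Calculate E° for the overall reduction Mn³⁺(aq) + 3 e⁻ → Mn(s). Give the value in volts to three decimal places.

Since ΔG° = −nFE° is additive over sequential reductions, n₃E°₃ = n₁E°₁ + n₂E°₂.
E°₃ = (1×+1.53 + 2×-1.19) / 3 = (-0.850) / 3 = -0.283 V.

-0.283 V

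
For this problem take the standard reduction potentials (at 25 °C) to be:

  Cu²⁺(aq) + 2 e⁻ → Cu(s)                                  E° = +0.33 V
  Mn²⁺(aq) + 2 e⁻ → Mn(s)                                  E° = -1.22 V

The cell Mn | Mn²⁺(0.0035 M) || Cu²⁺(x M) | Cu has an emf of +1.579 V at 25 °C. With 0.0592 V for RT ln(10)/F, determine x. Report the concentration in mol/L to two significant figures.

Cu²⁺/Cu is the cathode, Mn²⁺/Mn the anode: E°cell = +1.55 V, n = 2.
Overall reaction: Cu²⁺(aq) + Mn(s) → Cu(s) + Mn²⁺(aq); Q = [Mn²⁺]^1/[Cu²⁺]^1.
From E = E° − (0.0592/n) log Q: log Q = (E° − E)·n/0.0592 = (+1.55 − (+1.579))·2/0.0592 = -0.9797.
So 1·log[Cu²⁺] = 1·log(0.0035) − log Q = -2.4559 − (-0.9797) = -1.4762; [Cu²⁺] = 10^(-1.4762) ≈ 0.033 M.

0.033 M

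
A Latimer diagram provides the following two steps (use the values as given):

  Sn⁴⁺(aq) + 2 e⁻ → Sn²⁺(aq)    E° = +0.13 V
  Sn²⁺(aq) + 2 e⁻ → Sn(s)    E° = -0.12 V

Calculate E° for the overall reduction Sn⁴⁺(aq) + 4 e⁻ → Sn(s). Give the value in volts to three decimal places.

Adding the free-energy changes (−nFE°) of the two steps gives −n₃FE°₃ = −n₁FE°₁ − n₂FE°₂.
E°₃ = (2×+0.13 + 2×-0.12) / 4 = (+0.020) / 4 = +0.005 V.

+0.005 V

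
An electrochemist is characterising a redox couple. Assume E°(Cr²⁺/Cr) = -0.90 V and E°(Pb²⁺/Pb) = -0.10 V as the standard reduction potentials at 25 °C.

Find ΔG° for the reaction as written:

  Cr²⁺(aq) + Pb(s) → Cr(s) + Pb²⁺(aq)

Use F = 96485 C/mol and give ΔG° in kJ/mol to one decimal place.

+154.4 kJ/mol

As written, Cr²⁺/Cr is reduced (cathode) and Pb²⁺/Pb is oxidised (anode), so E°cell = (-0.90) − (-0.10) = -0.80 V.
Balancing electrons gives n = 2.
ΔG° = −nFE° = −(2)(96485)(-0.80) = 154,376 J = +154.4 kJ/mol.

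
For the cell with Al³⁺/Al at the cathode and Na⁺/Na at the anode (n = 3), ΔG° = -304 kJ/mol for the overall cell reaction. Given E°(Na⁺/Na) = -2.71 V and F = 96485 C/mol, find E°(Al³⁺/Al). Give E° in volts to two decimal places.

E°cell = −ΔG°/(nF) = −(-304×10³)/((3)(96485)) = +1.050 V.
Since Al³⁺/Al is the cathode and Na⁺/Na the anode, E°cell = E°(Al³⁺/Al) − E°(Na⁺/Na).
So E°(Al³⁺/Al) = E°cell + E°(Na⁺/Na) = +1.050 + (-2.71) = -1.66 V.

-1.66 V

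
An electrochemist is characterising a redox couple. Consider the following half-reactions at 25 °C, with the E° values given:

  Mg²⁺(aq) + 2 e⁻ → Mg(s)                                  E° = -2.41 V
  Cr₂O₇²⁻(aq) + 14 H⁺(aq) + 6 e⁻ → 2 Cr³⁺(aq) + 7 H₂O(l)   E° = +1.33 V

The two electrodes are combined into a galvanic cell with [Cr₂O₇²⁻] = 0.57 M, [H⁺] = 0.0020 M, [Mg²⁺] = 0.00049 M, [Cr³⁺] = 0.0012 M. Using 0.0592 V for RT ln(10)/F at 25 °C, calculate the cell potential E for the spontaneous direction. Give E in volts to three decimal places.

+3.520 V

Cr₂O₇²⁻/Cr³⁺ is the cathode (higher E°), Mg²⁺/Mg the anode: E°cell = +1.33 − (-2.41) = +3.74 V, n = 6.
Overall: Cr₂O₇²⁻(aq) + 14 H⁺(aq) + 3 Mg(s) → 2 Cr³⁺(aq) + 7 H₂O(l) + 3 Mg²⁺(aq)
Q = [Cr³⁺]^2·[Mg²⁺]^3 / ([Cr₂O₇²⁻]·[H⁺]^14); log Q = 22.259.
E = E° − (0.0592/n) log Q = +3.74 − (0.0592/6)(22.259) = +3.520 V.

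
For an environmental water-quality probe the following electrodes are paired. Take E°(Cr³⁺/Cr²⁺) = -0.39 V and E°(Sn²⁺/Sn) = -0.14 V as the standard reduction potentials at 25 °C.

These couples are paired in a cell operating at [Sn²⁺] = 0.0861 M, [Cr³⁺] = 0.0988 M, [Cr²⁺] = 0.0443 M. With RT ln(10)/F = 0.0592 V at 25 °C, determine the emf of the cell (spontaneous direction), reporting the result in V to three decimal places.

+0.198 V

Sn²⁺/Sn is the cathode (higher E°), Cr³⁺/Cr²⁺ the anode: E°cell = -0.14 − (-0.39) = +0.25 V, n = 2.
Overall: Sn²⁺(aq) + 2 Cr²⁺(aq) → Sn(s) + 2 Cr³⁺(aq)
Q = [Cr³⁺]^2 / ([Sn²⁺]·[Cr²⁺]^2); log Q = 1.762.
E = E° − (0.0592/n) log Q = +0.25 − (0.0592/2)(1.762) = +0.198 V.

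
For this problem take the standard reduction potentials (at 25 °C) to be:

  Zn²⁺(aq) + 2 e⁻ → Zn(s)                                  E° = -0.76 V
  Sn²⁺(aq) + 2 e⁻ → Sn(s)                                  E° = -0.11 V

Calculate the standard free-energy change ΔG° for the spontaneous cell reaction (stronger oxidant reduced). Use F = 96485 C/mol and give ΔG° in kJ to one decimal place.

-125.4 kJ

Sn²⁺/Sn (E° = -0.11 V) is the cathode; Zn²⁺/Zn (E° = -0.76 V) is the anode, so E°cell = +0.65 V.
Balancing electrons gives n = 2 (lcm of 2 and 2).
ΔG° = −nFE° = −(2)(96485)(+0.65) = -125,430 J = -125.4 kJ.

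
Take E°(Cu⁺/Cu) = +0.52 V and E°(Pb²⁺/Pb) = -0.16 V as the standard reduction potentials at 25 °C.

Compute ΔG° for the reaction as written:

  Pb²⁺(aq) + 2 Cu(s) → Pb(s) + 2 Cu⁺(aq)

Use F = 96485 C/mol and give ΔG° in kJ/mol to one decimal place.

+131.2 kJ/mol

As written, Pb²⁺/Pb is reduced (cathode) and Cu⁺/Cu is oxidised (anode), so E°cell = (-0.16) − (+0.52) = -0.68 V.
Balancing electrons gives n = 2.
ΔG° = −nFE° = −(2)(96485)(-0.68) = 131,220 J = +131.2 kJ/mol.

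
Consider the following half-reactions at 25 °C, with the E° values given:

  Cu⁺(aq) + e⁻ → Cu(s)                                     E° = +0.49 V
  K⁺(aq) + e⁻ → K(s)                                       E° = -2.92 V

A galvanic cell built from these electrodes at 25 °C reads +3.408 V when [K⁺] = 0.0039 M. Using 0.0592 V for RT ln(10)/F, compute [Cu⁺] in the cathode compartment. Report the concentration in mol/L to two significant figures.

Cu⁺/Cu is the cathode, K⁺/K the anode: E°cell = +3.41 V, n = 1.
Overall reaction: Cu⁺(aq) + K(s) → Cu(s) + K⁺(aq); Q = [K⁺]^1/[Cu⁺]^1.
From E = E° − (0.0592/n) log Q: log Q = (E° − E)·n/0.0592 = (+3.41 − (+3.408))·1/0.0592 = 0.0338.
So 1·log[Cu⁺] = 1·log(0.0039) − log Q = -2.4089 − (0.0338) = -2.4427; [Cu⁺] = 10^(-2.4427) ≈ 0.0036 M.

0.0036 M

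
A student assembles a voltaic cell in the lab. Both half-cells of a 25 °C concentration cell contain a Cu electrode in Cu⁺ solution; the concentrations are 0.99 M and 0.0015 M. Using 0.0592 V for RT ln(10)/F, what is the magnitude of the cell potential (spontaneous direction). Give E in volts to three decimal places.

For a concentration cell E°cell = 0. The 0.99 M side is the cathode (reduction is favoured where [Cu⁺] is higher).
With n = 1, E = −(0.0592/1) log([Cu⁺]ₐₙ/[Cu⁺]꜀ₐₜ) = −(0.0592/1) log(0.0015/0.99) = −(0.0592/1)(-2.820) = +0.167 V.

+0.167 V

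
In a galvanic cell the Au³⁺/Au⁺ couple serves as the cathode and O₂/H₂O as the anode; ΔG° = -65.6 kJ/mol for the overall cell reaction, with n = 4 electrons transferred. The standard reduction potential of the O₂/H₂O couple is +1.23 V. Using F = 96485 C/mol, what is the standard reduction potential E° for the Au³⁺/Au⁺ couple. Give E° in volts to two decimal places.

+1.40 V

E°cell = −ΔG°/(nF) = −(-65.6×10³)/((4)(96485)) = +0.170 V.
Since Au³⁺/Au⁺ is the cathode and O₂/H₂O the anode, E°cell = E°(Au³⁺/Au⁺) − E°(O₂/H₂O).
So E°(Au³⁺/Au⁺) = E°cell + E°(O₂/H₂O) = +0.170 + (+1.23) = +1.40 V.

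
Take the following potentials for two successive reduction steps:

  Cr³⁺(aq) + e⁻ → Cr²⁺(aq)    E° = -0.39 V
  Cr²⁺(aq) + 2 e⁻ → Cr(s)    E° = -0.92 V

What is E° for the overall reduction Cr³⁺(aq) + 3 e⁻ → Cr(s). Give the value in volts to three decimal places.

-0.743 V

Adding the free-energy changes (−nFE°) of the two steps gives −n₃FE°₃ = −n₁FE°₁ − n₂FE°₂.
E°₃ = (1×-0.39 + 2×-0.92) / 3 = (-2.230) / 3 = -0.743 V.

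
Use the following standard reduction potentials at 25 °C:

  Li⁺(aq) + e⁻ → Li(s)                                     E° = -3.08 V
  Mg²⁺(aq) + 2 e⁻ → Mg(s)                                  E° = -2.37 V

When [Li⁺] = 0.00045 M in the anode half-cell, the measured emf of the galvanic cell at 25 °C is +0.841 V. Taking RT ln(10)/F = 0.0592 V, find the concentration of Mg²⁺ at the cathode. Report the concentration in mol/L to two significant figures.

Mg²⁺/Mg is the cathode, Li⁺/Li the anode: E°cell = +0.71 V, n = 2.
Overall reaction: Mg²⁺(aq) + 2 Li(s) → Mg(s) + 2 Li⁺(aq); Q = [Li⁺]^2/[Mg²⁺]^1.
From E = E° − (0.0592/n) log Q: log Q = (E° − E)·n/0.0592 = (+0.71 − (+0.841))·2/0.0592 = -4.4257.
So 1·log[Mg²⁺] = 2·log(0.00045) − log Q = -6.6936 − (-4.4257) = -2.2679; [Mg²⁺] = 10^(-2.2679) ≈ 0.0054 M.

0.0054 M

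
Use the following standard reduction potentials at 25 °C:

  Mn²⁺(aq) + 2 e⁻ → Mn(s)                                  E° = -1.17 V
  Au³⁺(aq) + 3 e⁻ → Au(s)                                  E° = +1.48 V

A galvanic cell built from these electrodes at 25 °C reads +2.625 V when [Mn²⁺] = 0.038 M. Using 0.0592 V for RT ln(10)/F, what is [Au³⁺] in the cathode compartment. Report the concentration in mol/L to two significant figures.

0.00040 M

Au³⁺/Au is the cathode, Mn²⁺/Mn the anode: E°cell = +2.65 V, n = 6.
Overall reaction: 2 Au³⁺(aq) + 3 Mn(s) → 2 Au(s) + 3 Mn²⁺(aq); Q = [Mn²⁺]^3/[Au³⁺]^2.
From E = E° − (0.0592/n) log Q: log Q = (E° − E)·n/0.0592 = (+2.65 − (+2.625))·6/0.0592 = 2.5338.
So 2·log[Au³⁺] = 3·log(0.038) − log Q = -4.2606 − (2.5338) = -6.7944; log[Au³⁺] = -6.7944 / 2 = -3.3972; [Au³⁺] = 10^(-3.3972) ≈ 0.00040 M.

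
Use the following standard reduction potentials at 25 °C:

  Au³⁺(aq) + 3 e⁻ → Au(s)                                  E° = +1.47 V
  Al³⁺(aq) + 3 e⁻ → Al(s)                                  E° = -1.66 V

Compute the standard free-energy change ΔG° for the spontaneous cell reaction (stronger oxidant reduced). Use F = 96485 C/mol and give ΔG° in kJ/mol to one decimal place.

Au³⁺/Au (E° = +1.47 V) is the cathode; Al³⁺/Al (E° = -1.66 V) is the anode, so E°cell = +3.13 V.
Balancing electrons gives n = 3 (lcm of 3 and 3).
ΔG° = −nFE° = −(3)(96485)(+3.13) = -905,994 J = -906.0 kJ/mol.

-906.0 kJ/mol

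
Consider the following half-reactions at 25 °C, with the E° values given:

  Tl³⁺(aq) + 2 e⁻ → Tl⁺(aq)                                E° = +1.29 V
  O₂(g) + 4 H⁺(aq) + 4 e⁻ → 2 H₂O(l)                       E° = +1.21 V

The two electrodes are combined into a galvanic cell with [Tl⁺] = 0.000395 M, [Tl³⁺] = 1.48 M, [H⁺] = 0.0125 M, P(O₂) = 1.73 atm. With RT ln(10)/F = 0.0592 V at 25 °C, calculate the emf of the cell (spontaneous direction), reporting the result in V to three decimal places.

+0.295 V

Tl³⁺/Tl⁺ is the cathode (higher E°), O₂/H₂O the anode: E°cell = +1.29 − (+1.21) = +0.08 V, n = 4.
Overall: 2 Tl³⁺(aq) + 2 H₂O(l) → 2 Tl⁺(aq) + O₂(g) + 4 H⁺(aq)
Q = [Tl⁺]^2·P(O₂)·[H⁺]^4 / ([Tl³⁺]^2); log Q = -14.522.
E = E° − (0.0592/n) log Q = +0.08 − (0.0592/4)(-14.522) = +0.295 V.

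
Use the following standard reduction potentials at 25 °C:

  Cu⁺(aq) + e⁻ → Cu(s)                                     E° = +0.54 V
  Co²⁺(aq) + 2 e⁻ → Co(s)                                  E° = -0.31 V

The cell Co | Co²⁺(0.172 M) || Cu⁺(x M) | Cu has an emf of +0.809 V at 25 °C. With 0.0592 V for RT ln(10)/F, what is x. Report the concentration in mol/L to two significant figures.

0.084 M

Cu⁺/Cu is the cathode, Co²⁺/Co the anode: E°cell = +0.85 V, n = 2.
Overall reaction: 2 Cu⁺(aq) + Co(s) → 2 Cu(s) + Co²⁺(aq); Q = [Co²⁺]^1/[Cu⁺]^2.
From E = E° − (0.0592/n) log Q: log Q = (E° − E)·n/0.0592 = (+0.85 − (+0.809))·2/0.0592 = 1.3851.
So 2·log[Cu⁺] = 1·log(0.172) − log Q = -0.7645 − (1.3851) = -2.1496; log[Cu⁺] = -2.1496 / 2 = -1.0748; [Cu⁺] = 10^(-1.0748) ≈ 0.084 M.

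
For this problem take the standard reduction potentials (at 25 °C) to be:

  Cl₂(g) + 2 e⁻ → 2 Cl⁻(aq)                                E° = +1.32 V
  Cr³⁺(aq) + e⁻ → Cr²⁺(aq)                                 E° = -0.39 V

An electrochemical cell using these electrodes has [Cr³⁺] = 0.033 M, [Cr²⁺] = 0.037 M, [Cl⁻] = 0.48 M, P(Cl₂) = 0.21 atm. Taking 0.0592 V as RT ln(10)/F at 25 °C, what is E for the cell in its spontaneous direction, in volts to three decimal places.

+1.712 V

Cl₂/Cl⁻ is the cathode (higher E°), Cr³⁺/Cr²⁺ the anode: E°cell = +1.32 − (-0.39) = +1.71 V, n = 2.
Overall: Cl₂(g) + 2 Cr²⁺(aq) → 2 Cl⁻(aq) + 2 Cr³⁺(aq)
Q = [Cl⁻]^2·[Cr³⁺]^2 / (P(Cl₂)·[Cr²⁺]^2); log Q = -0.059.
E = E° − (0.0592/n) log Q = +1.71 − (0.0592/2)(-0.059) = +1.712 V.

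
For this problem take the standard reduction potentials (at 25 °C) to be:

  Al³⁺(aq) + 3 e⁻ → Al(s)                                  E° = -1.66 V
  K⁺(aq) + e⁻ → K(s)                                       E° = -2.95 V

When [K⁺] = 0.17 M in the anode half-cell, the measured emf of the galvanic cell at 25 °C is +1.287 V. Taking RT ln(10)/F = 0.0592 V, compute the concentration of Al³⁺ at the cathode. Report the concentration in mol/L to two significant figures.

0.0035 M

Al³⁺/Al is the cathode, K⁺/K the anode: E°cell = +1.29 V, n = 3.
Overall reaction: Al³⁺(aq) + 3 K(s) → Al(s) + 3 K⁺(aq); Q = [K⁺]^3/[Al³⁺]^1.
From E = E° − (0.0592/n) log Q: log Q = (E° − E)·n/0.0592 = (+1.29 − (+1.287))·3/0.0592 = 0.1520.
So 1·log[Al³⁺] = 3·log(0.17) − log Q = -2.3087 − (0.1520) = -2.4607; [Al³⁺] = 10^(-2.4607) ≈ 0.0035 M.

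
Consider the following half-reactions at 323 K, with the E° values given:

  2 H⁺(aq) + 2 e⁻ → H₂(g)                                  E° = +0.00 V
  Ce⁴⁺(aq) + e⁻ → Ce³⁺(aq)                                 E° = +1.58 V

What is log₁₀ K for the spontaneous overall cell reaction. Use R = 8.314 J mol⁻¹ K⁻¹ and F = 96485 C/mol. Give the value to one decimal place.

Cathode: Ce⁴⁺/Ce³⁺; anode: H⁺/H₂. E°cell = (+1.58) − (+0.00) = +1.58 V, with n = 2.
ΔG° = −nFE° = −RT ln K, so ln K = nFE°/(RT) = (2)(96485)(+1.58) / ((8.314)(323)) = 113.536.
log₁₀ K = 113.536 / ln 10 = 49.3.

49.3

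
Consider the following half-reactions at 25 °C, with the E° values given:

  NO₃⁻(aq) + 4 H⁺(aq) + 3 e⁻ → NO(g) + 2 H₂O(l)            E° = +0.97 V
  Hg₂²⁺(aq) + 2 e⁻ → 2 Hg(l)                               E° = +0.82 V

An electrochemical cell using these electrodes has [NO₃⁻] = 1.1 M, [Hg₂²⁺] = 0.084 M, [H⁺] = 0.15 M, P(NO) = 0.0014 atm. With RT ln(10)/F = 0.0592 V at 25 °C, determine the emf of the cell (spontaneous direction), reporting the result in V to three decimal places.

NO₃⁻/NO is the cathode (higher E°), Hg₂²⁺/Hg the anode: E°cell = +0.97 − (+0.82) = +0.15 V, n = 6.
Overall: 2 NO₃⁻(aq) + 8 H⁺(aq) + 6 Hg(l) → 2 NO(g) + 4 H₂O(l) + 3 Hg₂²⁺(aq)
Q = P(NO)^2·[Hg₂²⁺]^3 / ([NO₃⁻]^2·[H⁺]^8); log Q = -2.426.
E = E° − (0.0592/n) log Q = +0.15 − (0.0592/6)(-2.426) = +0.174 V.

+0.174 V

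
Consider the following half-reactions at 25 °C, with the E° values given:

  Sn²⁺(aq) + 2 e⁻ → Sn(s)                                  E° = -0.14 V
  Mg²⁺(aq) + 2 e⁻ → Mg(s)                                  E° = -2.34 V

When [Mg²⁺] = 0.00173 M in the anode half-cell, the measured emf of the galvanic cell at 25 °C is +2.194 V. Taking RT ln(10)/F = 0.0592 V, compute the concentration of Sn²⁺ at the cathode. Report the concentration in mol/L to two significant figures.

0.0011 M

Sn²⁺/Sn is the cathode, Mg²⁺/Mg the anode: E°cell = +2.20 V, n = 2.
Overall reaction: Sn²⁺(aq) + Mg(s) → Sn(s) + Mg²⁺(aq); Q = [Mg²⁺]^1/[Sn²⁺]^1.
From E = E° − (0.0592/n) log Q: log Q = (E° − E)·n/0.0592 = (+2.20 − (+2.194))·2/0.0592 = 0.2027.
So 1·log[Sn²⁺] = 1·log(0.00173) − log Q = -2.7620 − (0.2027) = -2.9647; [Sn²⁺] = 10^(-2.9647) ≈ 0.0011 M.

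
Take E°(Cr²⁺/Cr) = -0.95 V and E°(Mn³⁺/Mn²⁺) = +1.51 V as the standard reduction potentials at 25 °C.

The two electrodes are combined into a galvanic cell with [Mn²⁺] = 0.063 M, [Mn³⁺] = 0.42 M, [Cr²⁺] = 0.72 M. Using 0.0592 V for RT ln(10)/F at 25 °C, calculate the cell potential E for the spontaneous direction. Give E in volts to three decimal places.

+2.513 V

Mn³⁺/Mn²⁺ is the cathode (higher E°), Cr²⁺/Cr the anode: E°cell = +1.51 − (-0.95) = +2.46 V, n = 2.
Overall: 2 Mn³⁺(aq) + Cr(s) → 2 Mn²⁺(aq) + Cr²⁺(aq)
Q = [Mn²⁺]^2·[Cr²⁺] / ([Mn³⁺]^2); log Q = -1.790.
E = E° − (0.0592/n) log Q = +2.46 − (0.0592/2)(-1.790) = +2.513 V.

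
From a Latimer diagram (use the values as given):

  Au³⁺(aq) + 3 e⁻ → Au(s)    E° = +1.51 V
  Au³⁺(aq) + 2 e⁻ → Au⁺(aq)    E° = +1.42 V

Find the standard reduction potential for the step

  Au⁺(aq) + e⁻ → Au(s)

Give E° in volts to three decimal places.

+1.690 V

Sequential free energies add, so n₃E°₃ = n₁E°₁ + n₂E°₂.
With n₃ = 3, and the known step contributing 2×(+1.42) V, the unknown satisfies 1·E° = 3×(+1.51) − 2×(+1.42) = +1.690.
E° = +1.690 / 1 = +1.690 V.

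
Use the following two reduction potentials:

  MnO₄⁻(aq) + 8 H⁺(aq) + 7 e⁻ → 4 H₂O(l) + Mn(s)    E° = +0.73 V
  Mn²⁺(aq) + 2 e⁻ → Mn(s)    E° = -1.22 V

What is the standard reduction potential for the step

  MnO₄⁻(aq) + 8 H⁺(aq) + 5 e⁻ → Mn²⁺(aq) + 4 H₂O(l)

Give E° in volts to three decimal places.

Sequential free energies add, so n₃E°₃ = n₁E°₁ + n₂E°₂.
With n₃ = 7, and the known step contributing 2×(-1.22) V, the unknown satisfies 5·E° = 7×(+0.73) − 2×(-1.22) = +7.550.
E° = +7.550 / 5 = +1.510 V.

+1.510 V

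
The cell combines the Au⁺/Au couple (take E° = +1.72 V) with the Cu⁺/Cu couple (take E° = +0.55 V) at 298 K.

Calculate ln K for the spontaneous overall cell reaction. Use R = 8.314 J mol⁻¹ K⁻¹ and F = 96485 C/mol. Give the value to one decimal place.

45.6

Cathode: Au⁺/Au; anode: Cu⁺/Cu. E°cell = (+1.72) − (+0.55) = +1.17 V, with n = 1.
ΔG° = −nFE° = −RT ln K, so ln K = nFE°/(RT) = (1)(96485)(+1.17) / ((8.314)(298)) = 45.564.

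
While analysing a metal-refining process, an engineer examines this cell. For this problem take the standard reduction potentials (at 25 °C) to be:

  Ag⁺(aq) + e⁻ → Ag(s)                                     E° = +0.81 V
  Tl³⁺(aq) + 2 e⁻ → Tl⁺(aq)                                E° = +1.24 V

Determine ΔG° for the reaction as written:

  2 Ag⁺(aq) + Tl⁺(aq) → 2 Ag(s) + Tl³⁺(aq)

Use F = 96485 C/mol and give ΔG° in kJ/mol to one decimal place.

As written, Ag⁺/Ag is reduced (cathode) and Tl³⁺/Tl⁺ is oxidised (anode), so E°cell = (+0.81) − (+1.24) = -0.43 V.
Balancing electrons gives n = 2.
ΔG° = −nFE° = −(2)(96485)(-0.43) = 82,977 J = +83.0 kJ/mol.

+83.0 kJ/mol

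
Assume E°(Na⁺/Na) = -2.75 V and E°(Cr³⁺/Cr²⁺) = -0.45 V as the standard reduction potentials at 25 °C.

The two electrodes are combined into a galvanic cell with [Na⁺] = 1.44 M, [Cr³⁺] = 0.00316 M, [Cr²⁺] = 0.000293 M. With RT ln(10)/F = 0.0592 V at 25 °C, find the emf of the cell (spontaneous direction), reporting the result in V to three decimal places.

+2.352 V

Cr³⁺/Cr²⁺ is the cathode (higher E°), Na⁺/Na the anode: E°cell = -0.45 − (-2.75) = +2.30 V, n = 1.
Overall: Cr³⁺(aq) + Na(s) → Cr²⁺(aq) + Na⁺(aq)
Q = [Cr²⁺]·[Na⁺] / ([Cr³⁺]); log Q = -0.874.
E = E° − (0.0592/n) log Q = +2.30 − (0.0592/1)(-0.874) = +2.352 V.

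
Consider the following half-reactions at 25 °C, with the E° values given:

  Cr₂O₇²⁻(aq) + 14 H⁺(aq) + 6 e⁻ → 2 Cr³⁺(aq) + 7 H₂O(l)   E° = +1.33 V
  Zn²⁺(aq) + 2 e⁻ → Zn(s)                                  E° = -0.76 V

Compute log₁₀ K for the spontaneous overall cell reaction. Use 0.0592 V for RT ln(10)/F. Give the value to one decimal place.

211.8

Cathode: Cr₂O₇²⁻/Cr³⁺; anode: Zn²⁺/Zn. E°cell = +2.09 V, n = 6.
log K = nE°cell / 0.0592 = (6)(+2.09) / 0.0592 = 211.8.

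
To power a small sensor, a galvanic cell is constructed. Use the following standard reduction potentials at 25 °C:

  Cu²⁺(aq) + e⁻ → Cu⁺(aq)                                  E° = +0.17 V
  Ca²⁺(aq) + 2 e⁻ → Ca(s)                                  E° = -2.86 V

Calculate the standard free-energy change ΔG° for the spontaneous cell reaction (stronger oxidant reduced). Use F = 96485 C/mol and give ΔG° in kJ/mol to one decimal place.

Cu²⁺/Cu⁺ (E° = +0.17 V) is the cathode; Ca²⁺/Ca (E° = -2.86 V) is the anode, so E°cell = +3.03 V.
Balancing electrons gives n = 2 (lcm of 1 and 2).
ΔG° = −nFE° = −(2)(96485)(+3.03) = -584,699 J = -584.7 kJ/mol.

-584.7 kJ/mol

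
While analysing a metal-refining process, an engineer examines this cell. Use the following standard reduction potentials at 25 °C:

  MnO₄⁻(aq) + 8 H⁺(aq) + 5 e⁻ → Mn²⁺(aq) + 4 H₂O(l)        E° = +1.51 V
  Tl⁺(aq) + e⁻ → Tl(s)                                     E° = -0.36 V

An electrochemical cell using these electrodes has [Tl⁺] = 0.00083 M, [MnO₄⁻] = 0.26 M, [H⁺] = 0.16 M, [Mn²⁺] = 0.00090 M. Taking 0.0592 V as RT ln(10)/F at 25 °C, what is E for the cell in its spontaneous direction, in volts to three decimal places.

MnO₄⁻/Mn²⁺ is the cathode (higher E°), Tl⁺/Tl the anode: E°cell = +1.51 − (-0.36) = +1.87 V, n = 5.
Overall: MnO₄⁻(aq) + 8 H⁺(aq) + 5 Tl(s) → Mn²⁺(aq) + 4 H₂O(l) + 5 Tl⁺(aq)
Q = [Mn²⁺]·[Tl⁺]^5 / ([MnO₄⁻]·[H⁺]^8); log Q = -11.498.
E = E° − (0.0592/n) log Q = +1.87 − (0.0592/5)(-11.498) = +2.006 V.

+2.006 V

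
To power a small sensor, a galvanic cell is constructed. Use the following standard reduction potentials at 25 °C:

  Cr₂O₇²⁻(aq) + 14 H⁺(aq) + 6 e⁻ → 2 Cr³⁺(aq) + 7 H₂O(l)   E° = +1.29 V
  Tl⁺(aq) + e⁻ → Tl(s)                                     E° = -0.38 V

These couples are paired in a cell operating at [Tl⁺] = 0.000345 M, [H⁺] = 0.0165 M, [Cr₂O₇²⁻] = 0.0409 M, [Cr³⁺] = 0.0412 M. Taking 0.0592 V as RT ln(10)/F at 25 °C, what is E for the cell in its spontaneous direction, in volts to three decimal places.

Cr₂O₇²⁻/Cr³⁺ is the cathode (higher E°), Tl⁺/Tl the anode: E°cell = +1.29 − (-0.38) = +1.67 V, n = 6.
Overall: Cr₂O₇²⁻(aq) + 14 H⁺(aq) + 6 Tl(s) → 2 Cr³⁺(aq) + 7 H₂O(l) + 6 Tl⁺(aq)
Q = [Cr³⁺]^2·[Tl⁺]^6 / ([Cr₂O₇²⁻]·[H⁺]^14); log Q = 2.800.
E = E° − (0.0592/n) log Q = +1.67 − (0.0592/6)(2.800) = +1.642 V.

+1.642 V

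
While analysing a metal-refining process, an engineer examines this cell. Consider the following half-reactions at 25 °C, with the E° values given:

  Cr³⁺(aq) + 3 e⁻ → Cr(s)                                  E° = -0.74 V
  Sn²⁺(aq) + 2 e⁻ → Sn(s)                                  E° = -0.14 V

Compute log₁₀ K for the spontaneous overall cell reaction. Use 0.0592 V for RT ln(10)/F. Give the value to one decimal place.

60.8

Cathode: Sn²⁺/Sn; anode: Cr³⁺/Cr. E°cell = +0.60 V, n = 6.
log K = nE°cell / 0.0592 = (6)(+0.60) / 0.0592 = 60.8.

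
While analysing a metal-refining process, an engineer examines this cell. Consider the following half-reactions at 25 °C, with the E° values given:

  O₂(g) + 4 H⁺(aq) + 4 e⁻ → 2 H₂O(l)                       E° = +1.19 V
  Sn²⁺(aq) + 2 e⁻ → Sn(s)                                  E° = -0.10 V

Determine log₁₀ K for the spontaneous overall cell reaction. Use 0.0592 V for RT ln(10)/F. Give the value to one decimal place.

87.2

Cathode: O₂/H₂O; anode: Sn²⁺/Sn. E°cell = +1.29 V, n = 4.
log K = nE°cell / 0.0592 = (4)(+1.29) / 0.0592 = 87.2.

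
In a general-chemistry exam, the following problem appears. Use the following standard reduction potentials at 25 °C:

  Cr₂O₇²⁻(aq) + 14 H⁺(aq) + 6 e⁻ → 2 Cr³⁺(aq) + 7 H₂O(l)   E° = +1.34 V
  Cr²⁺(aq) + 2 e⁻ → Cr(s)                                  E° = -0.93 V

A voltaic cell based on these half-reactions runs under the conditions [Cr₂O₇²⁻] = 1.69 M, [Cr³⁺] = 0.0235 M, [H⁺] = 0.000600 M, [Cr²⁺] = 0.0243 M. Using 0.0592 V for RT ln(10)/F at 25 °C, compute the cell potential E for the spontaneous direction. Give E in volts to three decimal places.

+1.907 V

Cr₂O₇²⁻/Cr³⁺ is the cathode (higher E°), Cr²⁺/Cr the anode: E°cell = +1.34 − (-0.93) = +2.27 V, n = 6.
Overall: Cr₂O₇²⁻(aq) + 14 H⁺(aq) + 3 Cr(s) → 2 Cr³⁺(aq) + 7 H₂O(l) + 3 Cr²⁺(aq)
Q = [Cr³⁺]^2·[Cr²⁺]^3 / ([Cr₂O₇²⁻]·[H⁺]^14); log Q = 36.777.
E = E° − (0.0592/n) log Q = +2.27 − (0.0592/6)(36.777) = +1.907 V.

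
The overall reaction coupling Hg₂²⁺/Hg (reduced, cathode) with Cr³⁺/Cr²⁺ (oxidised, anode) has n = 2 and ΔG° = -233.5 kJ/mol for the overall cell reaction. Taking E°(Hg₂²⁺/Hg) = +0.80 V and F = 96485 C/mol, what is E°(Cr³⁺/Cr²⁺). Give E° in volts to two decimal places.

-0.41 V

E°cell = −ΔG°/(nF) = −(-233.5×10³)/((2)(96485)) = +1.210 V.
Since Hg₂²⁺/Hg is the cathode and Cr³⁺/Cr²⁺ the anode, E°cell = E°(Hg₂²⁺/Hg) − E°(Cr³⁺/Cr²⁺).
So E°(Cr³⁺/Cr²⁺) = E°(Hg₂²⁺/Hg) − E°cell = (+0.80) − (+1.210) = -0.41 V.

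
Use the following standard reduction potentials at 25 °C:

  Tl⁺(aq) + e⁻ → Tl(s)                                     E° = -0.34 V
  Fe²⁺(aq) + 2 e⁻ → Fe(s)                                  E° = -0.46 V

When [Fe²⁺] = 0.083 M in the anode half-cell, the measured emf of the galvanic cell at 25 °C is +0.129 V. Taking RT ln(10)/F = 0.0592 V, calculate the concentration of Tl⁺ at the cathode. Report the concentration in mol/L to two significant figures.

0.41 M

Tl⁺/Tl is the cathode, Fe²⁺/Fe the anode: E°cell = +0.12 V, n = 2.
Overall reaction: 2 Tl⁺(aq) + Fe(s) → 2 Tl(s) + Fe²⁺(aq); Q = [Fe²⁺]^1/[Tl⁺]^2.
From E = E° − (0.0592/n) log Q: log Q = (E° − E)·n/0.0592 = (+0.12 − (+0.129))·2/0.0592 = -0.3041.
So 2·log[Tl⁺] = 1·log(0.083) − log Q = -1.0809 − (-0.3041) = -0.7768; log[Tl⁺] = -0.7768 / 2 = -0.3884; [Tl⁺] = 10^(-0.3884) ≈ 0.41 M.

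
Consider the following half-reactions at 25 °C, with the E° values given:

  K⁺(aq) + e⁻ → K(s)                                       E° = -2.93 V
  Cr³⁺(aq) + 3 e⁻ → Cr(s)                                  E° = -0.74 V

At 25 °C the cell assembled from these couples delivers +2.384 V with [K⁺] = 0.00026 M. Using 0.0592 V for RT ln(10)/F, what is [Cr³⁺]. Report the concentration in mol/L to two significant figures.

Cr³⁺/Cr is the cathode, K⁺/K the anode: E°cell = +2.19 V, n = 3.
Overall reaction: Cr³⁺(aq) + 3 K(s) → Cr(s) + 3 K⁺(aq); Q = [K⁺]^3/[Cr³⁺]^1.
From E = E° − (0.0592/n) log Q: log Q = (E° − E)·n/0.0592 = (+2.19 − (+2.384))·3/0.0592 = -9.8311.
So 1·log[Cr³⁺] = 3·log(0.00026) − log Q = -10.7551 − (-9.8311) = -0.9240; [Cr³⁺] = 10^(-0.9240) ≈ 0.12 M.

0.12 M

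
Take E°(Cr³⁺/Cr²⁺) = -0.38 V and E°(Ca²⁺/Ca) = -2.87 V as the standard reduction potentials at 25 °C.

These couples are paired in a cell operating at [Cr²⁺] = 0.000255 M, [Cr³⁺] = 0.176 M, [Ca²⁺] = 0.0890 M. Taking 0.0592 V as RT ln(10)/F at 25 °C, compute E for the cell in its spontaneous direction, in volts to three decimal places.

Cr³⁺/Cr²⁺ is the cathode (higher E°), Ca²⁺/Ca the anode: E°cell = -0.38 − (-2.87) = +2.49 V, n = 2.
Overall: 2 Cr³⁺(aq) + Ca(s) → 2 Cr²⁺(aq) + Ca²⁺(aq)
Q = [Cr²⁺]^2·[Ca²⁺] / ([Cr³⁺]^2); log Q = -6.729.
E = E° − (0.0592/n) log Q = +2.49 − (0.0592/2)(-6.729) = +2.689 V.

+2.689 V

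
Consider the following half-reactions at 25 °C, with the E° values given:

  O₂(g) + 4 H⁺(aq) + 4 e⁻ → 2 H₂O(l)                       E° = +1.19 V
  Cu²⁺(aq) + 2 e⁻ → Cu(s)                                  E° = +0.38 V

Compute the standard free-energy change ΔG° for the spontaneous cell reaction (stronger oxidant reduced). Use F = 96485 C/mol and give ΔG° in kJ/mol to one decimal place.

-312.6 kJ/mol

O₂/H₂O (E° = +1.19 V) is the cathode; Cu²⁺/Cu (E° = +0.38 V) is the anode, so E°cell = +0.81 V.
Balancing electrons gives n = 4 (lcm of 4 and 2).
ΔG° = −nFE° = −(4)(96485)(+0.81) = -312,611 J = -312.6 kJ/mol.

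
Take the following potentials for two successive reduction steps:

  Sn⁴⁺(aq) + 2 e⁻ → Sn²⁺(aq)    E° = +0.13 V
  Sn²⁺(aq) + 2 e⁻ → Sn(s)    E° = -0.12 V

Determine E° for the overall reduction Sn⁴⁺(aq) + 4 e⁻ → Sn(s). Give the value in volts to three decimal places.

+0.005 V

Standard free energies of sequential steps add: ΔG°₃ = ΔG°₁ + ΔG°₂, so n₃E°₃ = n₁E°₁ + n₂E°₂.
E°₃ = (2×+0.13 + 2×-0.12) / 4 = (+0.020) / 4 = +0.005 V.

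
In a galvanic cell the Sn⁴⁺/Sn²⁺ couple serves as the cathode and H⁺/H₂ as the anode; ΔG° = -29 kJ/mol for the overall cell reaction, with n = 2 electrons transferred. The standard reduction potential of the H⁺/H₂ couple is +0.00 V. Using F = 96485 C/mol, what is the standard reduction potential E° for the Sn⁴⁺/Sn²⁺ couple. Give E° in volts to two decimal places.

+0.15 V

E°cell = −ΔG°/(nF) = −(-29×10³)/((2)(96485)) = +0.150 V.
Since Sn⁴⁺/Sn²⁺ is the cathode and H⁺/H₂ the anode, E°cell = E°(Sn⁴⁺/Sn²⁺) − E°(H⁺/H₂).
So E°(Sn⁴⁺/Sn²⁺) = E°cell + E°(H⁺/H₂) = +0.150 + (+0.00) = +0.15 V.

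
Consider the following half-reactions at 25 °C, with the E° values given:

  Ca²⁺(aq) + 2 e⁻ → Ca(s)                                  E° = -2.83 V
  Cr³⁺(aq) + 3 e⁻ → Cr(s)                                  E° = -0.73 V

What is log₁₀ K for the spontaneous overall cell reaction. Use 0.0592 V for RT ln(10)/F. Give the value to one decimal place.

212.8

Cathode: Cr³⁺/Cr; anode: Ca²⁺/Ca. E°cell = +2.10 V, n = 6.
log K = nE°cell / 0.0592 = (6)(+2.10) / 0.0592 = 212.8.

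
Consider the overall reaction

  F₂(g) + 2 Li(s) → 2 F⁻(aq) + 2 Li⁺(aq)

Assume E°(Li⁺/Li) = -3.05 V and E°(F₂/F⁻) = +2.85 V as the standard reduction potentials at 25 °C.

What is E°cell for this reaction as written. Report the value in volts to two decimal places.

The F₂/F⁻ couple has the higher reduction potential, so it is the cathode; Li⁺/Li is oxidised at the anode.
E°cell = E°(cathode) − E°(anode) = (+2.85) − (-3.05) = +5.90 V.
Since E°cell > 0, the reaction is spontaneous under standard conditions.

+5.90 V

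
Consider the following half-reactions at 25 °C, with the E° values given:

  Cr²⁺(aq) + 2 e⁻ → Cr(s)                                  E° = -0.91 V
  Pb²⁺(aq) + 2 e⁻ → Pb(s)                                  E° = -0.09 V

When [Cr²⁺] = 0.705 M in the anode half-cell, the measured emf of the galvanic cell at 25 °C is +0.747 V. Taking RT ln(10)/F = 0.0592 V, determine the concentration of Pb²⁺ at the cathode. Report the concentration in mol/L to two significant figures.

Pb²⁺/Pb is the cathode, Cr²⁺/Cr the anode: E°cell = +0.82 V, n = 2.
Overall reaction: Pb²⁺(aq) + Cr(s) → Pb(s) + Cr²⁺(aq); Q = [Cr²⁺]^1/[Pb²⁺]^1.
From E = E° − (0.0592/n) log Q: log Q = (E° − E)·n/0.0592 = (+0.82 − (+0.747))·2/0.0592 = 2.4662.
So 1·log[Pb²⁺] = 1·log(0.705) − log Q = -0.1518 − (2.4662) = -2.6180; [Pb²⁺] = 10^(-2.6180) ≈ 0.0024 M.

0.0024 M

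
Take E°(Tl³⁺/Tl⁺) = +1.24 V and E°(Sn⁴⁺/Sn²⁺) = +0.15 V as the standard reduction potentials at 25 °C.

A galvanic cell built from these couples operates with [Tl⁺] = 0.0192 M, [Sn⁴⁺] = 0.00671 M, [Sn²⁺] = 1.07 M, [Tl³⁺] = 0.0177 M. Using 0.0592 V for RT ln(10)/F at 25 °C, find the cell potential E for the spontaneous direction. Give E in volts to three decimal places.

+1.154 V

Tl³⁺/Tl⁺ is the cathode (higher E°), Sn⁴⁺/Sn²⁺ the anode: E°cell = +1.24 − (+0.15) = +1.09 V, n = 2.
Overall: Tl³⁺(aq) + Sn²⁺(aq) → Tl⁺(aq) + Sn⁴⁺(aq)
Q = [Tl⁺]·[Sn⁴⁺] / ([Tl³⁺]·[Sn²⁺]); log Q = -2.167.
E = E° − (0.0592/n) log Q = +1.09 − (0.0592/2)(-2.167) = +1.154 V.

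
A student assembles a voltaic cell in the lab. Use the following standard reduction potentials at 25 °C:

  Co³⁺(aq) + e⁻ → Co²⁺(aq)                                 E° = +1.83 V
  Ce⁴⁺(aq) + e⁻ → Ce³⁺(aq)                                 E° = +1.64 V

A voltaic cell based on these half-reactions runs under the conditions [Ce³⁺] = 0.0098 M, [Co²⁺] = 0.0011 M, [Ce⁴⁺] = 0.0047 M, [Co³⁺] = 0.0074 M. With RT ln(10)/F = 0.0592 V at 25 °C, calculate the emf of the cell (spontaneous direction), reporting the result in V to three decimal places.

Co³⁺/Co²⁺ is the cathode (higher E°), Ce⁴⁺/Ce³⁺ the anode: E°cell = +1.83 − (+1.64) = +0.19 V, n = 1.
Overall: Co³⁺(aq) + Ce³⁺(aq) → Co²⁺(aq) + Ce⁴⁺(aq)
Q = [Co²⁺]·[Ce⁴⁺] / ([Co³⁺]·[Ce³⁺]); log Q = -1.147.
E = E° − (0.0592/n) log Q = +0.19 − (0.0592/1)(-1.147) = +0.258 V.

+0.258 V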